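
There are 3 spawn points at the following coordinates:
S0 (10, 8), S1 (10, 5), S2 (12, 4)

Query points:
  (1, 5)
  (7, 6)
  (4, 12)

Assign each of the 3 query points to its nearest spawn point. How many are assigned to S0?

1

(1, 5) — d² to each: S0:90, S1:81, S2:122 → nearest is S1
(7, 6) — d² to each: S0:13, S1:10, S2:29 → nearest is S1
(4, 12) — d² to each: S0:52, S1:85, S2:128 → nearest is S0
1 of the 3 points has S0 as nearest.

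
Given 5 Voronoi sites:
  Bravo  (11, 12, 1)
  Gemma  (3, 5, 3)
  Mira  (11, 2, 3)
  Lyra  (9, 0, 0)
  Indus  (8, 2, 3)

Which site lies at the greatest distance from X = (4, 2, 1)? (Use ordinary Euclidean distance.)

Bravo

Since √ is increasing, it suffices to compare squared distances:
d²(X, Bravo) = (4−11)² + (2−12)² + (1−1)² = 49 + 100 + 0 = 149
d²(X, Gemma) = (4−3)² + (2−5)² + (1−3)² = 1 + 9 + 4 = 14
d²(X, Mira) = (4−11)² + (2−2)² + (1−3)² = 49 + 0 + 4 = 53
d²(X, Lyra) = (4−9)² + (2−0)² + (1−0)² = 25 + 4 + 1 = 30
d²(X, Indus) = (4−8)² + (2−2)² + (1−3)² = 16 + 0 + 4 = 20
The largest is to Bravo.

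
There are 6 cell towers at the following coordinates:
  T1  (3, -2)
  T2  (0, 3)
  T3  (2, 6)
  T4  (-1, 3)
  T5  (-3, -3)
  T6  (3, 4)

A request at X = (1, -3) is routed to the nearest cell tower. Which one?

Squared Euclidean distances:
|XT1|² = 4 + 1 = 5
|XT2|² = 1 + 36 = 37
|XT3|² = 1 + 81 = 82
|XT4|² = 4 + 36 = 40
|XT5|² = 16 + 0 = 16
|XT6|² = 4 + 49 = 53
Minimum is at T1.

T1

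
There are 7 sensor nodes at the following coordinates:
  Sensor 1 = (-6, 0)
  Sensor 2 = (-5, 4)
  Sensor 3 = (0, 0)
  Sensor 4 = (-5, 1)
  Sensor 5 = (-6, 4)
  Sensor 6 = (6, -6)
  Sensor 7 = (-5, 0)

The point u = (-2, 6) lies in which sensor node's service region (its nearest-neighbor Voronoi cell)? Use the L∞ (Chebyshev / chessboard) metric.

d(u, Sensor 1) = max(4, 6) = 6
d(u, Sensor 2) = max(3, 2) = 3
d(u, Sensor 3) = max(2, 6) = 6
d(u, Sensor 4) = max(3, 5) = 5
d(u, Sensor 5) = max(4, 2) = 4
d(u, Sensor 6) = max(8, 12) = 12
d(u, Sensor 7) = max(3, 6) = 6
The smallest is to Sensor 2, so u lies in the Voronoi region of Sensor 2.

Sensor 2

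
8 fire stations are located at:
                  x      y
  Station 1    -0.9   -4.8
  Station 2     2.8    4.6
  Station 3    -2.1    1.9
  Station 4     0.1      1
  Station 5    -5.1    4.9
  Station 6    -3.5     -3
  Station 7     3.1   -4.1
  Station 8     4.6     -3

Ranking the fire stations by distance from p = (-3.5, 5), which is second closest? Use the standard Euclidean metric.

Compare squared distances (the ordering matches that of the actual distances):
d²(p, Station 1) = (-3.5−(-0.9))² + (5−(-4.8))² = 6.76 + 96.04 = 102.8
d²(p, Station 2) = (-3.5−2.8)² + (5−4.6)² = 39.69 + 0.16 = 39.85
d²(p, Station 3) = (-3.5−(-2.1))² + (5−1.9)² = 1.96 + 9.61 = 11.57
d²(p, Station 4) = (-3.5−0.1)² + (5−1)² = 12.96 + 16 = 28.96
d²(p, Station 5) = (-3.5−(-5.1))² + (5−4.9)² = 2.56 + 0.01 = 2.57
d²(p, Station 6) = (-3.5−(-3.5))² + (5−(-3))² = 0 + 64 = 64
d²(p, Station 7) = (-3.5−3.1)² + (5−(-4.1))² = 43.56 + 82.81 = 126.37
d²(p, Station 8) = (-3.5−4.6)² + (5−(-3))² = 65.61 + 64 = 129.61
Sorted ascending: Station 5, Station 3, Station 4, … — the second-nearest is Station 3.

Station 3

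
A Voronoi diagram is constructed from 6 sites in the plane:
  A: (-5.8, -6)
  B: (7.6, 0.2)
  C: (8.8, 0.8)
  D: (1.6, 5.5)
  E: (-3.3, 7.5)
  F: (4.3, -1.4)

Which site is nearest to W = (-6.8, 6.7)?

E

Compare squared distances (the ordering matches that of the actual distances):
|WA|² = 1 + 161.29 = 162.29
|WB|² = 207.36 + 42.25 = 249.61
|WC|² = 243.36 + 34.81 = 278.17
|WD|² = 70.56 + 1.44 = 72
|WE|² = 12.25 + 0.64 = 12.89
|WF|² = 123.21 + 65.61 = 188.82
The smallest is to E, so W lies in the Voronoi region of E.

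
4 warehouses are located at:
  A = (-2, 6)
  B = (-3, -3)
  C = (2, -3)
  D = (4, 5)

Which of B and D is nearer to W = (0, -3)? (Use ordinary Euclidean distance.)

Compare squared distances:
|WB|² = (0−(-3))² + (-3−(-3))² = 9 + 0 = 9
|WD|² = (0−4)² + (-3−5)² = 16 + 64 = 80
9 < 80, so B is closer.

B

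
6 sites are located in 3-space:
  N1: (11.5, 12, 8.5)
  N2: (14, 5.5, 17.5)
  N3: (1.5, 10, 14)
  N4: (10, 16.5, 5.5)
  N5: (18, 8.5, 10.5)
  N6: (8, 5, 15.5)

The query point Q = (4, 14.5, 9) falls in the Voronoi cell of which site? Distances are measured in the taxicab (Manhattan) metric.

d(Q,N1) = |4−11.5| + |14.5−12| + |9−8.5| = 7.5 + 2.5 + 0.5 = 10.5
d(Q,N2) = |4−14| + |14.5−5.5| + |9−17.5| = 10 + 9 + 8.5 = 27.5
d(Q,N3) = |4−1.5| + |14.5−10| + |9−14| = 2.5 + 4.5 + 5 = 12
d(Q,N4) = |4−10| + |14.5−16.5| + |9−5.5| = 6 + 2 + 3.5 = 11.5
d(Q,N5) = |4−18| + |14.5−8.5| + |9−10.5| = 14 + 6 + 1.5 = 21.5
d(Q,N6) = |4−8| + |14.5−5| + |9−15.5| = 4 + 9.5 + 6.5 = 20
Minimum is at N1.

N1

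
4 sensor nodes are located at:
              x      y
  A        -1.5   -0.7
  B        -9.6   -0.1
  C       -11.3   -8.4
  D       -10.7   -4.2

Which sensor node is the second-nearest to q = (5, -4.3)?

Squared Euclidean distances:
|qA|² = (5−(-1.5))² + (-4.3−(-0.7))² = 42.25 + 12.96 = 55.21
|qB|² = (5−(-9.6))² + (-4.3−(-0.1))² = 213.16 + 17.64 = 230.8
|qC|² = (5−(-11.3))² + (-4.3−(-8.4))² = 265.69 + 16.81 = 282.5
|qD|² = (5−(-10.7))² + (-4.3−(-4.2))² = 246.49 + 0.01 = 246.5
Sorted ascending: A, B, D, … — the second-nearest is B.

B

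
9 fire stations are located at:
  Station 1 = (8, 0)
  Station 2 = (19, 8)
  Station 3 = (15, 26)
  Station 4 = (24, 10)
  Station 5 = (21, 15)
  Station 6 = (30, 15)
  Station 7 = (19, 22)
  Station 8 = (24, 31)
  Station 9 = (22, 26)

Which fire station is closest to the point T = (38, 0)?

Station 6

Squared Euclidean distances:
d²(T, Station 1) = (38−8)² + (0−0)² = 900 + 0 = 900
d²(T, Station 2) = (38−19)² + (0−8)² = 361 + 64 = 425
d²(T, Station 3) = (38−15)² + (0−26)² = 529 + 676 = 1205
d²(T, Station 4) = (38−24)² + (0−10)² = 196 + 100 = 296
d²(T, Station 5) = (38−21)² + (0−15)² = 289 + 225 = 514
d²(T, Station 6) = (38−30)² + (0−15)² = 64 + 225 = 289
d²(T, Station 7) = (38−19)² + (0−22)² = 361 + 484 = 845
d²(T, Station 8) = (38−24)² + (0−31)² = 196 + 961 = 1157
d²(T, Station 9) = (38−22)² + (0−26)² = 256 + 676 = 932
The smallest is to Station 6, so T lies in the Voronoi region of Station 6.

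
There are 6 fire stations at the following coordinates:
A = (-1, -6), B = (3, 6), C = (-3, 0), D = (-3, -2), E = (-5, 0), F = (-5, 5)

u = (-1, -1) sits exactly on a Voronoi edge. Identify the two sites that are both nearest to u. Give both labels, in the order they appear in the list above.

C and D

Squared distances from u to each site:
|uA|² = (-1−(-1))² + (-1−(-6))² = 0 + 25 = 25
|uB|² = (-1−3)² + (-1−6)² = 16 + 49 = 65
|uC|² = (-1−(-3))² + (-1−0)² = 4 + 1 = 5
|uD|² = (-1−(-3))² + (-1−(-2))² = 4 + 1 = 5
|uE|² = (-1−(-5))² + (-1−0)² = 16 + 1 = 17
|uF|² = (-1−(-5))² + (-1−5)² = 16 + 36 = 52
u is equidistant from C and D (both at squared distance 5), and every other site is strictly farther — so u lies on the C–D Voronoi edge.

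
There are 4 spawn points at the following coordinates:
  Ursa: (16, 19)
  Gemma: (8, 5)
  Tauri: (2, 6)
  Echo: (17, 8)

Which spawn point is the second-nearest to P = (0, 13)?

Gemma

Squared Euclidean distances:
d²(P, Ursa) = (0−16)² + (13−19)² = 256 + 36 = 292
d²(P, Gemma) = (0−8)² + (13−5)² = 64 + 64 = 128
d²(P, Tauri) = (0−2)² + (13−6)² = 4 + 49 = 53
d²(P, Echo) = (0−17)² + (13−8)² = 289 + 25 = 314
Sorted ascending: Tauri, Gemma, Ursa, … — the second-nearest is Gemma.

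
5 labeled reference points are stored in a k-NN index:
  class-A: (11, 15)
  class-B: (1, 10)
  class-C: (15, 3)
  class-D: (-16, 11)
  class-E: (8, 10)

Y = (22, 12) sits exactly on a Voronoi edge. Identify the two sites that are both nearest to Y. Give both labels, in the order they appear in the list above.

Squared distances from Y to each site:
d²(Y, class-A) = (22−11)² + (12−15)² = 121 + 9 = 130
d²(Y, class-B) = (22−1)² + (12−10)² = 441 + 4 = 445
d²(Y, class-C) = (22−15)² + (12−3)² = 49 + 81 = 130
d²(Y, class-D) = (22−(-16))² + (12−11)² = 1444 + 1 = 1445
d²(Y, class-E) = (22−8)² + (12−10)² = 196 + 4 = 200
Y is equidistant from class-A and class-C (both at squared distance 130), and every other site is strictly farther — so Y lies on the class-A–class-C Voronoi edge.

class-A and class-C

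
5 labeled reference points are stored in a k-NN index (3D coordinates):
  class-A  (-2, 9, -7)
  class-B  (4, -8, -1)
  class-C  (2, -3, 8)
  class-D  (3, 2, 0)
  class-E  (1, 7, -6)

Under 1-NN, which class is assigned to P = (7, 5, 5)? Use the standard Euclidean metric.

class-D

Compare squared distances (the ordering matches that of the actual distances):
d²(P, class-A) = (7−(-2))² + (5−9)² + (5−(-7))² = 81 + 16 + 144 = 241
d²(P, class-B) = (7−4)² + (5−(-8))² + (5−(-1))² = 9 + 169 + 36 = 214
d²(P, class-C) = (7−2)² + (5−(-3))² + (5−8)² = 25 + 64 + 9 = 98
d²(P, class-D) = (7−3)² + (5−2)² + (5−0)² = 16 + 9 + 25 = 50
d²(P, class-E) = (7−1)² + (5−7)² + (5−(-6))² = 36 + 4 + 121 = 161
class-D is nearest.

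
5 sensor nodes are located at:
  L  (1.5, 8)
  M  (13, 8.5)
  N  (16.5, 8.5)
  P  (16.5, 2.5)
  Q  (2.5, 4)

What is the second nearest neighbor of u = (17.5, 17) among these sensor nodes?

M

Squared Euclidean distances:
|uL|² = (17.5−1.5)² + (17−8)² = 256 + 81 = 337
|uM|² = (17.5−13)² + (17−8.5)² = 20.25 + 72.25 = 92.5
|uN|² = (17.5−16.5)² + (17−8.5)² = 1 + 72.25 = 73.25
|uP|² = (17.5−16.5)² + (17−2.5)² = 1 + 210.25 = 211.25
|uQ|² = (17.5−2.5)² + (17−4)² = 225 + 169 = 394
Sorted ascending: N, M, P, … — the second-nearest is M.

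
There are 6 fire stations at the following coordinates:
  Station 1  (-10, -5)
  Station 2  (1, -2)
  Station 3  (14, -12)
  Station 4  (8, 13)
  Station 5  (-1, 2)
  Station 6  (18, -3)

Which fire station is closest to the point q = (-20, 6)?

Station 1

Compare squared distances (the ordering matches that of the actual distances):
d²(q, Station 1) = (-20−(-10))² + (6−(-5))² = 100 + 121 = 221
d²(q, Station 2) = (-20−1)² + (6−(-2))² = 441 + 64 = 505
d²(q, Station 3) = (-20−14)² + (6−(-12))² = 1156 + 324 = 1480
d²(q, Station 4) = (-20−8)² + (6−13)² = 784 + 49 = 833
d²(q, Station 5) = (-20−(-1))² + (6−2)² = 361 + 16 = 377
d²(q, Station 6) = (-20−18)² + (6−(-3))² = 1444 + 81 = 1525
Station 1 is nearest.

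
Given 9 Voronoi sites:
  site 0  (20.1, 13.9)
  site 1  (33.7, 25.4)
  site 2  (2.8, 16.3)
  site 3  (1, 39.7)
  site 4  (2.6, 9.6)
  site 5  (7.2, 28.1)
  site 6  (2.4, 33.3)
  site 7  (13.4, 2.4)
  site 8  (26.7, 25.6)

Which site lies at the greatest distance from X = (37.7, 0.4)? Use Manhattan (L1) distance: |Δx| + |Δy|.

d(X, site 0) = |37.7−20.1| + |0.4−13.9| = 17.6 + 13.5 = 31.1
d(X, site 1) = |37.7−33.7| + |0.4−25.4| = 4 + 25 = 29
d(X, site 2) = |37.7−2.8| + |0.4−16.3| = 34.9 + 15.9 = 50.8
d(X, site 3) = |37.7−1| + |0.4−39.7| = 36.7 + 39.3 = 76
d(X, site 4) = |37.7−2.6| + |0.4−9.6| = 35.1 + 9.2 = 44.3
d(X, site 5) = |37.7−7.2| + |0.4−28.1| = 30.5 + 27.7 = 58.2
d(X, site 6) = |37.7−2.4| + |0.4−33.3| = 35.3 + 32.9 = 68.2
d(X, site 7) = |37.7−13.4| + |0.4−2.4| = 24.3 + 2 = 26.3
d(X, site 8) = |37.7−26.7| + |0.4−25.6| = 11 + 25.2 = 36.2
The largest is to site 3.

site 3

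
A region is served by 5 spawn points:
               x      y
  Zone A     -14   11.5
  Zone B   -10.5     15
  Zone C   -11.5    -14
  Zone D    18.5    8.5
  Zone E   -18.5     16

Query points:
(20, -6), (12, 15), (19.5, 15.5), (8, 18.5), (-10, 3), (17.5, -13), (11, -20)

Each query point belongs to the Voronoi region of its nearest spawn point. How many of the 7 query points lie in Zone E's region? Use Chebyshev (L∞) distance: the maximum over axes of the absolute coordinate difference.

(20, -6) — d to each: Zone A:34, Zone B:30.5, Zone C:31.5, Zone D:14.5, Zone E:38.5 → nearest is Zone D
(12, 15) — d to each: Zone A:26, Zone B:22.5, Zone C:29, Zone D:6.5, Zone E:30.5 → nearest is Zone D
(19.5, 15.5) — d to each: Zone A:33.5, Zone B:30, Zone C:31, Zone D:7, Zone E:38 → nearest is Zone D
(8, 18.5) — d to each: Zone A:22, Zone B:18.5, Zone C:32.5, Zone D:10.5, Zone E:26.5 → nearest is Zone D
(-10, 3) — d to each: Zone A:8.5, Zone B:12, Zone C:17, Zone D:28.5, Zone E:13 → nearest is Zone A
(17.5, -13) — d to each: Zone A:31.5, Zone B:28, Zone C:29, Zone D:21.5, Zone E:36 → nearest is Zone D
(11, -20) — d to each: Zone A:31.5, Zone B:35, Zone C:22.5, Zone D:28.5, Zone E:36 → nearest is Zone C
0 of the 7 points have Zone E as nearest.

0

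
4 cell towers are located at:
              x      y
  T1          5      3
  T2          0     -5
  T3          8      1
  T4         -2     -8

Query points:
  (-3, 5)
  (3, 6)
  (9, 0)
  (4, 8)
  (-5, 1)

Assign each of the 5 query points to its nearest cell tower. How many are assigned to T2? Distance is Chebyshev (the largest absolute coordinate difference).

1

(-3, 5) — d to each: T1:8, T2:10, T3:11, T4:13 → nearest is T1
(3, 6) — d to each: T1:3, T2:11, T3:5, T4:14 → nearest is T1
(9, 0) — d to each: T1:4, T2:9, T3:1, T4:11 → nearest is T3
(4, 8) — d to each: T1:5, T2:13, T3:7, T4:16 → nearest is T1
(-5, 1) — d to each: T1:10, T2:6, T3:13, T4:9 → nearest is T2
1 of the 5 points has T2 as nearest.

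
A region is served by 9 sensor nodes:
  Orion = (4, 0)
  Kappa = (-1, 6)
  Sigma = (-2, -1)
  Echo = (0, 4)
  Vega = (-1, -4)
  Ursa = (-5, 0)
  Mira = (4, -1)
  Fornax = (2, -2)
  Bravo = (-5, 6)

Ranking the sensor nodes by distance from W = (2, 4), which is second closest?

Kappa

Compare squared distances (the ordering matches that of the actual distances):
d²(W, Orion) = 4 + 16 = 20
d²(W, Kappa) = 9 + 4 = 13
d²(W, Sigma) = 16 + 25 = 41
d²(W, Echo) = 4 + 0 = 4
d²(W, Vega) = 9 + 64 = 73
d²(W, Ursa) = 49 + 16 = 65
d²(W, Mira) = 4 + 25 = 29
d²(W, Fornax) = 0 + 36 = 36
d²(W, Bravo) = 49 + 4 = 53
Sorted ascending: Echo, Kappa, Orion, … — the second-nearest is Kappa.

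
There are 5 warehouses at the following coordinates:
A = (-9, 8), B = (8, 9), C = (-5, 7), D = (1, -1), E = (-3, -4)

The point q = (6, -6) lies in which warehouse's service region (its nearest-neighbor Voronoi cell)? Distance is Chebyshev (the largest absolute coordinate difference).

D

d(q,A) = max(15, 14) = 15
d(q,B) = max(2, 15) = 15
d(q,C) = max(11, 13) = 13
d(q,D) = max(5, 5) = 5
d(q,E) = max(9, 2) = 9
D is nearest.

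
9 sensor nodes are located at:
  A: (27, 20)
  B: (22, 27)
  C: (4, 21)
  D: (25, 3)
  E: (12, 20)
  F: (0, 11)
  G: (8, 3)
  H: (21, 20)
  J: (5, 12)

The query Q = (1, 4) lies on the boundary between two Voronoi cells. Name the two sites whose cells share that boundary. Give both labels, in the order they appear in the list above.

F and G

Squared distances from Q to each site:
|QA|² = (1−27)² + (4−20)² = 676 + 256 = 932
|QB|² = (1−22)² + (4−27)² = 441 + 529 = 970
|QC|² = (1−4)² + (4−21)² = 9 + 289 = 298
|QD|² = (1−25)² + (4−3)² = 576 + 1 = 577
|QE|² = (1−12)² + (4−20)² = 121 + 256 = 377
|QF|² = (1−0)² + (4−11)² = 1 + 49 = 50
|QG|² = (1−8)² + (4−3)² = 49 + 1 = 50
|QH|² = (1−21)² + (4−20)² = 400 + 256 = 656
|QJ|² = (1−5)² + (4−12)² = 16 + 64 = 80
Q is equidistant from F and G (both at squared distance 50), and every other site is strictly farther — so Q lies on the F–G Voronoi edge.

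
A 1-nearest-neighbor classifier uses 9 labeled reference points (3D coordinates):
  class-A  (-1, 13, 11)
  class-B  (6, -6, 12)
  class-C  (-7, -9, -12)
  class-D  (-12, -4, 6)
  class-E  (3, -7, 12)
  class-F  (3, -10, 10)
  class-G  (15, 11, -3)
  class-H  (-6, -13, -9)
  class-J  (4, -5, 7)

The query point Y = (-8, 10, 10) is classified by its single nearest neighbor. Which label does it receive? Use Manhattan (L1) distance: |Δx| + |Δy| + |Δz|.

d(Y, class-A) = |-8−(-1)| + |10−13| + |10−11| = 7 + 3 + 1 = 11
d(Y, class-B) = |-8−6| + |10−(-6)| + |10−12| = 14 + 16 + 2 = 32
d(Y, class-C) = |-8−(-7)| + |10−(-9)| + |10−(-12)| = 1 + 19 + 22 = 42
d(Y, class-D) = |-8−(-12)| + |10−(-4)| + |10−6| = 4 + 14 + 4 = 22
d(Y, class-E) = |-8−3| + |10−(-7)| + |10−12| = 11 + 17 + 2 = 30
d(Y, class-F) = |-8−3| + |10−(-10)| + |10−10| = 11 + 20 + 0 = 31
d(Y, class-G) = |-8−15| + |10−11| + |10−(-3)| = 23 + 1 + 13 = 37
d(Y, class-H) = |-8−(-6)| + |10−(-13)| + |10−(-9)| = 2 + 23 + 19 = 44
d(Y, class-J) = |-8−4| + |10−(-5)| + |10−7| = 12 + 15 + 3 = 30
class-A is nearest.

class-A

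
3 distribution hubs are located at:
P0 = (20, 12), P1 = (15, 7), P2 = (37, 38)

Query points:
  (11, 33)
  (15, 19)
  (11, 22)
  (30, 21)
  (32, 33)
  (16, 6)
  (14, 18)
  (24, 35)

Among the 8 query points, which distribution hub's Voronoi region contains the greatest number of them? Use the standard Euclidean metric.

P0

(11, 33) — d² to each: P0:522, P1:692, P2:701 → nearest is P0
(15, 19) — d² to each: P0:74, P1:144, P2:845 → nearest is P0
(11, 22) — d² to each: P0:181, P1:241, P2:932 → nearest is P0
(30, 21) — d² to each: P0:181, P1:421, P2:338 → nearest is P0
(32, 33) — d² to each: P0:585, P1:965, P2:50 → nearest is P2
(16, 6) — d² to each: P0:52, P1:2, P2:1465 → nearest is P1
(14, 18) — d² to each: P0:72, P1:122, P2:929 → nearest is P0
(24, 35) — d² to each: P0:545, P1:865, P2:178 → nearest is P2
Tally — P0:5, P1:1, P2:2. P0 captures the most (5).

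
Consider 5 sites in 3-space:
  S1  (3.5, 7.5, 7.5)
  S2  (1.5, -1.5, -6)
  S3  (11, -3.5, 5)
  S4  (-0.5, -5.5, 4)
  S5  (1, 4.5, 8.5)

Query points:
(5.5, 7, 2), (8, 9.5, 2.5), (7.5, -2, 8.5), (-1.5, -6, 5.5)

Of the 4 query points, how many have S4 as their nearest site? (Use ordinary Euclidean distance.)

1

(5.5, 7, 2) — d² to each: S1:34.5, S2:152.25, S3:149.5, S4:196.25, S5:68.75 → nearest is S1
(8, 9.5, 2.5) — d² to each: S1:49.25, S2:235.5, S3:184.25, S4:299.5, S5:110 → nearest is S1
(7.5, -2, 8.5) — d² to each: S1:107.25, S2:246.5, S3:26.75, S4:96.5, S5:84.5 → nearest is S3
(-1.5, -6, 5.5) — d² to each: S1:211.25, S2:161.5, S3:162.75, S4:3.5, S5:125.5 → nearest is S4
1 of the 4 points has S4 as nearest.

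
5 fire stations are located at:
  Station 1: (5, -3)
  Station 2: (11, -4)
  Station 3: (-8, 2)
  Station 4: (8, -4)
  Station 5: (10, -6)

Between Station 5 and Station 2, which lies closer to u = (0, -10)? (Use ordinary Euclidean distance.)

Station 5

Compare squared distances:
d²(u, Station 5) = (0−10)² + (-10−(-6))² = 100 + 16 = 116
d²(u, Station 2) = (0−11)² + (-10−(-4))² = 121 + 36 = 157
116 < 157, so Station 5 is closer.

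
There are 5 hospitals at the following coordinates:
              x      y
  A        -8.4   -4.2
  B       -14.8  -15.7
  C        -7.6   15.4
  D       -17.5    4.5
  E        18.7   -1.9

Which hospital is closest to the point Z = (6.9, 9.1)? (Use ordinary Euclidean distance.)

C

Squared Euclidean distances:
|ZA|² = (6.9−(-8.4))² + (9.1−(-4.2))² = 234.09 + 176.89 = 410.98
|ZB|² = (6.9−(-14.8))² + (9.1−(-15.7))² = 470.89 + 615.04 = 1085.93
|ZC|² = (6.9−(-7.6))² + (9.1−15.4)² = 210.25 + 39.69 = 249.94
|ZD|² = (6.9−(-17.5))² + (9.1−4.5)² = 595.36 + 21.16 = 616.52
|ZE|² = (6.9−18.7)² + (9.1−(-1.9))² = 139.24 + 121 = 260.24
Minimum is at C.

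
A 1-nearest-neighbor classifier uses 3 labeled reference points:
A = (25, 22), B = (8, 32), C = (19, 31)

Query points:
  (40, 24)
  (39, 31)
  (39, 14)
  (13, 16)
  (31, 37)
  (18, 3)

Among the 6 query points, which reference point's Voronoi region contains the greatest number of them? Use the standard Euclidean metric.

A

(40, 24) — d² to each: A:229, B:1088, C:490 → nearest is A
(39, 31) — d² to each: A:277, B:962, C:400 → nearest is A
(39, 14) — d² to each: A:260, B:1285, C:689 → nearest is A
(13, 16) — d² to each: A:180, B:281, C:261 → nearest is A
(31, 37) — d² to each: A:261, B:554, C:180 → nearest is C
(18, 3) — d² to each: A:410, B:941, C:785 → nearest is A
Tally — A:5, C:1. A captures the most (5).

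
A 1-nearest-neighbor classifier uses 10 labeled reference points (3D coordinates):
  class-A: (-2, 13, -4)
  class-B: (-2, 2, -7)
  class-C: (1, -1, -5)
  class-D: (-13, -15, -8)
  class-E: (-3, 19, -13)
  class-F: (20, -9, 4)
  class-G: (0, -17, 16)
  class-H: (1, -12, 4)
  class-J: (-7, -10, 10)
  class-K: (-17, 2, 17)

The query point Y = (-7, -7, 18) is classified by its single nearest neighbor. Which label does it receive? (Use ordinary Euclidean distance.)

Compare squared distances (the ordering matches that of the actual distances):
d²(Y, class-A) = (-7−(-2))² + (-7−13)² + (18−(-4))² = 25 + 400 + 484 = 909
d²(Y, class-B) = (-7−(-2))² + (-7−2)² + (18−(-7))² = 25 + 81 + 625 = 731
d²(Y, class-C) = (-7−1)² + (-7−(-1))² + (18−(-5))² = 64 + 36 + 529 = 629
d²(Y, class-D) = (-7−(-13))² + (-7−(-15))² + (18−(-8))² = 36 + 64 + 676 = 776
d²(Y, class-E) = (-7−(-3))² + (-7−19)² + (18−(-13))² = 16 + 676 + 961 = 1653
d²(Y, class-F) = (-7−20)² + (-7−(-9))² + (18−4)² = 729 + 4 + 196 = 929
d²(Y, class-G) = (-7−0)² + (-7−(-17))² + (18−16)² = 49 + 100 + 4 = 153
d²(Y, class-H) = (-7−1)² + (-7−(-12))² + (18−4)² = 64 + 25 + 196 = 285
d²(Y, class-J) = (-7−(-7))² + (-7−(-10))² + (18−10)² = 0 + 9 + 64 = 73
d²(Y, class-K) = (-7−(-17))² + (-7−2)² + (18−17)² = 100 + 81 + 1 = 182
class-J is nearest.

class-J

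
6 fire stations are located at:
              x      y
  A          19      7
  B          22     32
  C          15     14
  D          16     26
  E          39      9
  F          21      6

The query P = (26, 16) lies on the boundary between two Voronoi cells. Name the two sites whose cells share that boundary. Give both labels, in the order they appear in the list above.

C and F

Squared distances from P to each site:
|PA|² = (26−19)² + (16−7)² = 49 + 81 = 130
|PB|² = (26−22)² + (16−32)² = 16 + 256 = 272
|PC|² = (26−15)² + (16−14)² = 121 + 4 = 125
|PD|² = (26−16)² + (16−26)² = 100 + 100 = 200
|PE|² = (26−39)² + (16−9)² = 169 + 49 = 218
|PF|² = (26−21)² + (16−6)² = 25 + 100 = 125
P is equidistant from C and F (both at squared distance 125), and every other site is strictly farther — so P lies on the C–F Voronoi edge.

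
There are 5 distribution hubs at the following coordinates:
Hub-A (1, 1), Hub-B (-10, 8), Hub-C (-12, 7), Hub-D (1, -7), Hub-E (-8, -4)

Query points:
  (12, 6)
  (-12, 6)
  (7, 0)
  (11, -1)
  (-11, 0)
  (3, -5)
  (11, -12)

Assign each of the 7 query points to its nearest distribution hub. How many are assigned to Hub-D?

2

(12, 6) — d² to each: Hub-A:146, Hub-B:488, Hub-C:577, Hub-D:290, Hub-E:500 → nearest is Hub-A
(-12, 6) — d² to each: Hub-A:194, Hub-B:8, Hub-C:1, Hub-D:338, Hub-E:116 → nearest is Hub-C
(7, 0) — d² to each: Hub-A:37, Hub-B:353, Hub-C:410, Hub-D:85, Hub-E:241 → nearest is Hub-A
(11, -1) — d² to each: Hub-A:104, Hub-B:522, Hub-C:593, Hub-D:136, Hub-E:370 → nearest is Hub-A
(-11, 0) — d² to each: Hub-A:145, Hub-B:65, Hub-C:50, Hub-D:193, Hub-E:25 → nearest is Hub-E
(3, -5) — d² to each: Hub-A:40, Hub-B:338, Hub-C:369, Hub-D:8, Hub-E:122 → nearest is Hub-D
(11, -12) — d² to each: Hub-A:269, Hub-B:841, Hub-C:890, Hub-D:125, Hub-E:425 → nearest is Hub-D
2 of the 7 points have Hub-D as nearest.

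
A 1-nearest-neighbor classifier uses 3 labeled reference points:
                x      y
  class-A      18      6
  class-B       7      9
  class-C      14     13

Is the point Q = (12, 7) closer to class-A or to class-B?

Compare squared distances:
d²(Q, class-A) = (12−18)² + (7−6)² = 36 + 1 = 37
d²(Q, class-B) = (12−7)² + (7−9)² = 25 + 4 = 29
37 > 29, so class-B is closer.

class-B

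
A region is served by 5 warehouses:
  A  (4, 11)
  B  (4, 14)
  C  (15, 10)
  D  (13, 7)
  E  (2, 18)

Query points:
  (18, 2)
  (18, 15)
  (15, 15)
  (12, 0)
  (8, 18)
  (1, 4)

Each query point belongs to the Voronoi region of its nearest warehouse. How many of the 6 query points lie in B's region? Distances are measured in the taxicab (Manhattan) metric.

0

(18, 2) — d to each: A:23, B:26, C:11, D:10, E:32 → nearest is D
(18, 15) — d to each: A:18, B:15, C:8, D:13, E:19 → nearest is C
(15, 15) — d to each: A:15, B:12, C:5, D:10, E:16 → nearest is C
(12, 0) — d to each: A:19, B:22, C:13, D:8, E:28 → nearest is D
(8, 18) — d to each: A:11, B:8, C:15, D:16, E:6 → nearest is E
(1, 4) — d to each: A:10, B:13, C:20, D:15, E:15 → nearest is A
0 of the 6 points have B as nearest.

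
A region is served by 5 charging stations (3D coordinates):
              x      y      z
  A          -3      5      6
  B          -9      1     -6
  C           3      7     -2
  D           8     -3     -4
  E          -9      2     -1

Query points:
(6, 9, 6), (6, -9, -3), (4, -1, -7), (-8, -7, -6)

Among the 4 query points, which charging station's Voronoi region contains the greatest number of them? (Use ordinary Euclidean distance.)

D

(6, 9, 6) — d² to each: A:97, B:433, C:77, D:248, E:323 → nearest is C
(6, -9, -3) — d² to each: A:358, B:334, C:266, D:41, E:350 → nearest is D
(4, -1, -7) — d² to each: A:254, B:174, C:90, D:29, E:214 → nearest is D
(-8, -7, -6) — d² to each: A:313, B:65, C:333, D:276, E:107 → nearest is B
Tally — B:1, C:1, D:2. D captures the most (2).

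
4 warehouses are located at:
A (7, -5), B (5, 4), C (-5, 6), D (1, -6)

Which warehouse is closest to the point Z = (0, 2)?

B

Since √ is increasing, it suffices to compare squared distances:
|ZA|² = (0−7)² + (2−(-5))² = 49 + 49 = 98
|ZB|² = (0−5)² + (2−4)² = 25 + 4 = 29
|ZC|² = (0−(-5))² + (2−6)² = 25 + 16 = 41
|ZD|² = (0−1)² + (2−(-6))² = 1 + 64 = 65
Minimum is at B.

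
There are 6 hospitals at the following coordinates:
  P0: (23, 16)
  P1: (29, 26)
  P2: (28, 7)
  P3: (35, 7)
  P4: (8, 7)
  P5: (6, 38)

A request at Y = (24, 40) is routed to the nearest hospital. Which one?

P1

Compare squared distances (the ordering matches that of the actual distances):
|YP0|² = (24−23)² + (40−16)² = 1 + 576 = 577
|YP1|² = (24−29)² + (40−26)² = 25 + 196 = 221
|YP2|² = (24−28)² + (40−7)² = 16 + 1089 = 1105
|YP3|² = (24−35)² + (40−7)² = 121 + 1089 = 1210
|YP4|² = (24−8)² + (40−7)² = 256 + 1089 = 1345
|YP5|² = (24−6)² + (40−38)² = 324 + 4 = 328
P1 is nearest.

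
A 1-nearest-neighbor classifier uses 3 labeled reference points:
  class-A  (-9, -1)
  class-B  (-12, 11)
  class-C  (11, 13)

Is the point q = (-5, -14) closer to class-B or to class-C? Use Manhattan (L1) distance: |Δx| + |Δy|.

class-B

d(q, class-B) = |-5−(-12)| + |-14−11| = 7 + 25 = 32
d(q, class-C) = |-5−11| + |-14−13| = 16 + 27 = 43
32 < 43, so class-B is closer.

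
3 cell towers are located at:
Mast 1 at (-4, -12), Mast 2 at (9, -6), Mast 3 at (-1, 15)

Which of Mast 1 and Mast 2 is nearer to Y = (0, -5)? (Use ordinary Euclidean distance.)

Mast 1

Compare squared distances:
d²(Y, Mast 1) = (0−(-4))² + (-5−(-12))² = 16 + 49 = 65
d²(Y, Mast 2) = (0−9)² + (-5−(-6))² = 81 + 1 = 82
65 < 82, so Mast 1 is closer.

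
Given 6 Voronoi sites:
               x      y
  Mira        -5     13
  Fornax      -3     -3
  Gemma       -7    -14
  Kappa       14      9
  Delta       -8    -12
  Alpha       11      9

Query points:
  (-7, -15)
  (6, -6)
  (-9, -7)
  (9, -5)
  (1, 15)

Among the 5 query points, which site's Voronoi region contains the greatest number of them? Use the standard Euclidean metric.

Fornax

(-7, -15) — d² to each: Mira:788, Fornax:160, Gemma:1, Kappa:1017, Delta:10, Alpha:900 → nearest is Gemma
(6, -6) — d² to each: Mira:482, Fornax:90, Gemma:233, Kappa:289, Delta:232, Alpha:250 → nearest is Fornax
(-9, -7) — d² to each: Mira:416, Fornax:52, Gemma:53, Kappa:785, Delta:26, Alpha:656 → nearest is Delta
(9, -5) — d² to each: Mira:520, Fornax:148, Gemma:337, Kappa:221, Delta:338, Alpha:200 → nearest is Fornax
(1, 15) — d² to each: Mira:40, Fornax:340, Gemma:905, Kappa:205, Delta:810, Alpha:136 → nearest is Mira
Tally — Mira:1, Fornax:2, Gemma:1, Delta:1. Fornax captures the most (2).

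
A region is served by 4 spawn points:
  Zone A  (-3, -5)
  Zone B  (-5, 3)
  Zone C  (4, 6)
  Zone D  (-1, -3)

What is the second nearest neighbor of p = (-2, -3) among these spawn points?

Zone A

Squared Euclidean distances:
d²(p, Zone A) = 1 + 4 = 5
d²(p, Zone B) = 9 + 36 = 45
d²(p, Zone C) = 36 + 81 = 117
d²(p, Zone D) = 1 + 0 = 1
Sorted ascending: Zone D, Zone A, Zone B, … — the second-nearest is Zone A.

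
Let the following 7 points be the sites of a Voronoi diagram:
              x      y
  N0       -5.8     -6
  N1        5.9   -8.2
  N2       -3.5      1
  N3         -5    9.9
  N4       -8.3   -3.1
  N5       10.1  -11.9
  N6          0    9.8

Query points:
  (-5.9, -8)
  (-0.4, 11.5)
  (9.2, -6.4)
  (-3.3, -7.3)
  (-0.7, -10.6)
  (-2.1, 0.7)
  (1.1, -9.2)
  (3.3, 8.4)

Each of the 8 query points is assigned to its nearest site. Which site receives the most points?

(-5.9, -8) — d² to each: N0:4.01, N1:139.28, N2:86.76, N3:321.22, N4:29.77, N5:271.21, N6:351.65 → nearest is N0
(-0.4, 11.5) — d² to each: N0:335.41, N1:427.78, N2:119.86, N3:23.72, N4:275.57, N5:657.81, N6:3.05 → nearest is N6
(9.2, -6.4) — d² to each: N0:225.16, N1:14.13, N2:216.05, N3:467.33, N4:317.14, N5:31.06, N6:347.08 → nearest is N1
(-3.3, -7.3) — d² to each: N0:7.94, N1:85.45, N2:68.93, N3:298.73, N4:42.64, N5:200.72, N6:303.3 → nearest is N0
(-0.7, -10.6) — d² to each: N0:47.17, N1:49.32, N2:142.4, N3:438.74, N4:114.01, N5:118.33, N6:416.65 → nearest is N0
(-2.1, 0.7) — d² to each: N0:58.58, N1:143.21, N2:2.05, N3:93.05, N4:52.88, N5:307.6, N6:87.22 → nearest is N2
(1.1, -9.2) — d² to each: N0:57.85, N1:24.04, N2:125.2, N3:402.02, N4:125.57, N5:88.29, N6:362.21 → nearest is N1
(3.3, 8.4) — d² to each: N0:290.17, N1:282.32, N2:101, N3:71.14, N4:266.81, N5:458.33, N6:12.85 → nearest is N6
Tally — N0:3, N1:2, N2:1, N6:2. N0 captures the most (3).

N0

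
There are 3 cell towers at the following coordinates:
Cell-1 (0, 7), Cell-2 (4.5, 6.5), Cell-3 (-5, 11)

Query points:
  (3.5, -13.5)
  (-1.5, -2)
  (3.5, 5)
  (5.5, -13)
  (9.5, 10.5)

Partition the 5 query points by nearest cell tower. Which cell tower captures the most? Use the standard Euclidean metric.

(3.5, -13.5) — d² to each: Cell-1:432.5, Cell-2:401, Cell-3:672.5 → nearest is Cell-2
(-1.5, -2) — d² to each: Cell-1:83.25, Cell-2:108.25, Cell-3:181.25 → nearest is Cell-1
(3.5, 5) — d² to each: Cell-1:16.25, Cell-2:3.25, Cell-3:108.25 → nearest is Cell-2
(5.5, -13) — d² to each: Cell-1:430.25, Cell-2:381.25, Cell-3:686.25 → nearest is Cell-2
(9.5, 10.5) — d² to each: Cell-1:102.5, Cell-2:41, Cell-3:210.5 → nearest is Cell-2
Tally — Cell-1:1, Cell-2:4. Cell-2 captures the most (4).

Cell-2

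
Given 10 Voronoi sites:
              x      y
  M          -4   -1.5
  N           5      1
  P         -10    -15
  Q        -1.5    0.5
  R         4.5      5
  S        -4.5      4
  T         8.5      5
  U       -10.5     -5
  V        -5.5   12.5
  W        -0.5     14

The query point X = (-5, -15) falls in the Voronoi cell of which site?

P

Squared Euclidean distances:
|XM|² = 1 + 182.25 = 183.25
|XN|² = 100 + 256 = 356
|XP|² = 25 + 0 = 25
|XQ|² = 12.25 + 240.25 = 252.5
|XR|² = 90.25 + 400 = 490.25
|XS|² = 0.25 + 361 = 361.25
|XT|² = 182.25 + 400 = 582.25
|XU|² = 30.25 + 100 = 130.25
|XV|² = 0.25 + 756.25 = 756.5
|XW|² = 20.25 + 841 = 861.25
Minimum is at P.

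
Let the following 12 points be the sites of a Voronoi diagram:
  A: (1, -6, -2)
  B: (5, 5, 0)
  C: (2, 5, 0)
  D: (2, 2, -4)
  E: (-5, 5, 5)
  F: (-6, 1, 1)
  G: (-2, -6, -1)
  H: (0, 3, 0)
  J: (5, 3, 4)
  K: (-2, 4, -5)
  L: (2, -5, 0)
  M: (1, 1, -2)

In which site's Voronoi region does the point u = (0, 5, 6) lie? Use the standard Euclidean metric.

E

Squared Euclidean distances:
|uA|² = 1 + 121 + 64 = 186
|uB|² = 25 + 0 + 36 = 61
|uC|² = 4 + 0 + 36 = 40
|uD|² = 4 + 9 + 100 = 113
|uE|² = 25 + 0 + 1 = 26
|uF|² = 36 + 16 + 25 = 77
|uG|² = 4 + 121 + 49 = 174
|uH|² = 0 + 4 + 36 = 40
|uJ|² = 25 + 4 + 4 = 33
|uK|² = 4 + 1 + 121 = 126
|uL|² = 4 + 100 + 36 = 140
|uM|² = 1 + 16 + 64 = 81
E is nearest.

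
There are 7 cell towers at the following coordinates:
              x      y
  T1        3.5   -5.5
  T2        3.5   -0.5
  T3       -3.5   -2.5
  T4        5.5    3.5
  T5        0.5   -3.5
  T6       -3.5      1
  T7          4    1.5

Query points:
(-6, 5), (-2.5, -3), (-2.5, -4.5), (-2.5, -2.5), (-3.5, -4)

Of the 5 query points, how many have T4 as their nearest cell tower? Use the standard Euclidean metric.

(-6, 5) — d² to each: T1:200.5, T2:120.5, T3:62.5, T4:134.5, T5:114.5, T6:22.25, T7:112.25 → nearest is T6
(-2.5, -3) — d² to each: T1:42.25, T2:42.25, T3:1.25, T4:106.25, T5:9.25, T6:17, T7:62.5 → nearest is T3
(-2.5, -4.5) — d² to each: T1:37, T2:52, T3:5, T4:128, T5:10, T6:31.25, T7:78.25 → nearest is T3
(-2.5, -2.5) — d² to each: T1:45, T2:40, T3:1, T4:100, T5:10, T6:13.25, T7:58.25 → nearest is T3
(-3.5, -4) — d² to each: T1:51.25, T2:61.25, T3:2.25, T4:137.25, T5:16.25, T6:25, T7:86.5 → nearest is T3
0 of the 5 points have T4 as nearest.

0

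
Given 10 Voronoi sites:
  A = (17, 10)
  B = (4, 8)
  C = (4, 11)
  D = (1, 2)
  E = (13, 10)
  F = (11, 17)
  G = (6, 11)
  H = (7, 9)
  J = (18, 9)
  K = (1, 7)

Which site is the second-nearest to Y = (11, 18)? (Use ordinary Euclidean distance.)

Compare squared distances (the ordering matches that of the actual distances):
|YA|² = 36 + 64 = 100
|YB|² = 49 + 100 = 149
|YC|² = 49 + 49 = 98
|YD|² = 100 + 256 = 356
|YE|² = 4 + 64 = 68
|YF|² = 0 + 1 = 1
|YG|² = 25 + 49 = 74
|YH|² = 16 + 81 = 97
|YJ|² = 49 + 81 = 130
|YK|² = 100 + 121 = 221
Sorted ascending: F, E, G, … — the second-nearest is E.

E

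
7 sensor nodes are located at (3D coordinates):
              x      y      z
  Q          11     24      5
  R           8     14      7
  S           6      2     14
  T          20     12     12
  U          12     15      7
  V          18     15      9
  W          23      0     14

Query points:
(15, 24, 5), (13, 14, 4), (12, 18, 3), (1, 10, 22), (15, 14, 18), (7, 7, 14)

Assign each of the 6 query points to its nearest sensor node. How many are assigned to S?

(15, 24, 5) — d² to each: Q:16, R:153, S:646, T:218, U:94, V:106, W:721 → nearest is Q
(13, 14, 4) — d² to each: Q:105, R:34, S:293, T:117, U:11, V:51, W:396 → nearest is U
(12, 18, 3) — d² to each: Q:41, R:48, S:413, T:181, U:25, V:81, W:566 → nearest is U
(1, 10, 22) — d² to each: Q:585, R:290, S:153, T:465, U:371, V:483, W:648 → nearest is S
(15, 14, 18) — d² to each: Q:285, R:170, S:241, T:65, U:131, V:91, W:276 → nearest is T
(7, 7, 14) — d² to each: Q:386, R:99, S:26, T:198, U:138, V:210, W:305 → nearest is S
2 of the 6 points have S as nearest.

2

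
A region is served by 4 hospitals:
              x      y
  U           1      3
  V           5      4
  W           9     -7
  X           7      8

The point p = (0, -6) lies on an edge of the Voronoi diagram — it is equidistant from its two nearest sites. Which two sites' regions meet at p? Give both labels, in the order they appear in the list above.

Squared distances from p to each site:
|pU|² = (0−1)² + (-6−3)² = 1 + 81 = 82
|pV|² = (0−5)² + (-6−4)² = 25 + 100 = 125
|pW|² = (0−9)² + (-6−(-7))² = 81 + 1 = 82
|pX|² = (0−7)² + (-6−8)² = 49 + 196 = 245
p is equidistant from U and W (both at squared distance 82), and every other site is strictly farther — so p lies on the U–W Voronoi edge.

U and W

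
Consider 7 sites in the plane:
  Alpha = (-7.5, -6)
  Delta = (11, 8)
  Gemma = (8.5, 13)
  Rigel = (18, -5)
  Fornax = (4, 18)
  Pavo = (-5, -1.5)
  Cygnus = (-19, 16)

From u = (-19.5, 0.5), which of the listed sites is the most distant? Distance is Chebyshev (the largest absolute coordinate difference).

d(u, Alpha) = max(12, 6.5) = 12
d(u, Delta) = max(30.5, 7.5) = 30.5
d(u, Gemma) = max(28, 12.5) = 28
d(u, Rigel) = max(37.5, 5.5) = 37.5
d(u, Fornax) = max(23.5, 17.5) = 23.5
d(u, Pavo) = max(14.5, 2) = 14.5
d(u, Cygnus) = max(0.5, 15.5) = 15.5
The largest is to Rigel.

Rigel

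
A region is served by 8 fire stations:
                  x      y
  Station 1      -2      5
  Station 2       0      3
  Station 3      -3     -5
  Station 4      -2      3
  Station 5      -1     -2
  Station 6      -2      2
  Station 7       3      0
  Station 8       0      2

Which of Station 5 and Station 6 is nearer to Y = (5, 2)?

Compare squared distances:
d²(Y, Station 5) = (5−(-1))² + (2−(-2))² = 36 + 16 = 52
d²(Y, Station 6) = (5−(-2))² + (2−2)² = 49 + 0 = 49
52 > 49, so Station 6 is closer.

Station 6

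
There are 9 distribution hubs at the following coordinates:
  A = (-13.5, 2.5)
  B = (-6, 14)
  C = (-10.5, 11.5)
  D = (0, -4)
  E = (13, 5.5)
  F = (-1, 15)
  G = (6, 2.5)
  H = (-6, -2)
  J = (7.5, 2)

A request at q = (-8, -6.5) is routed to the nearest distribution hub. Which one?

H

Compare squared distances (the ordering matches that of the actual distances):
|qA|² = 30.25 + 81 = 111.25
|qB|² = 4 + 420.25 = 424.25
|qC|² = 6.25 + 324 = 330.25
|qD|² = 64 + 6.25 = 70.25
|qE|² = 441 + 144 = 585
|qF|² = 49 + 462.25 = 511.25
|qG|² = 196 + 81 = 277
|qH|² = 4 + 20.25 = 24.25
|qJ|² = 240.25 + 72.25 = 312.5
H is nearest.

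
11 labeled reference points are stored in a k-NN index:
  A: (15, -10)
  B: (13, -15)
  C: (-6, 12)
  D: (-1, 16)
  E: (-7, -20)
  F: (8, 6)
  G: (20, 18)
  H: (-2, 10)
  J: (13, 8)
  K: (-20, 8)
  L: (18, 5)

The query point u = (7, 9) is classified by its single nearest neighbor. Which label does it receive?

Since √ is increasing, it suffices to compare squared distances:
|uA|² = 64 + 361 = 425
|uB|² = 36 + 576 = 612
|uC|² = 169 + 9 = 178
|uD|² = 64 + 49 = 113
|uE|² = 196 + 841 = 1037
|uF|² = 1 + 9 = 10
|uG|² = 169 + 81 = 250
|uH|² = 81 + 1 = 82
|uJ|² = 36 + 1 = 37
|uK|² = 729 + 1 = 730
|uL|² = 121 + 16 = 137
The smallest is to F, so u lies in the Voronoi region of F.

F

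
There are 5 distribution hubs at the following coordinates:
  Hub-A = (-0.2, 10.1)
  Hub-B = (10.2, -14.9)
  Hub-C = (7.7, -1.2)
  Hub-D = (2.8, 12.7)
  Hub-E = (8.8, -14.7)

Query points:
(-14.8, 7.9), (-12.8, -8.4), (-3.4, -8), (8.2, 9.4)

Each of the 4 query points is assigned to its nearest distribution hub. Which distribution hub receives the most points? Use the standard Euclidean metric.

(-14.8, 7.9) — d² to each: Hub-A:218, Hub-B:1144.84, Hub-C:589.06, Hub-D:332.8, Hub-E:1067.72 → nearest is Hub-A
(-12.8, -8.4) — d² to each: Hub-A:501.01, Hub-B:571.25, Hub-C:472.09, Hub-D:688.57, Hub-E:506.25 → nearest is Hub-C
(-3.4, -8) — d² to each: Hub-A:337.85, Hub-B:232.57, Hub-C:169.45, Hub-D:466.93, Hub-E:193.73 → nearest is Hub-C
(8.2, 9.4) — d² to each: Hub-A:71.05, Hub-B:594.49, Hub-C:112.61, Hub-D:40.05, Hub-E:581.17 → nearest is Hub-D
Tally — Hub-A:1, Hub-C:2, Hub-D:1. Hub-C captures the most (2).

Hub-C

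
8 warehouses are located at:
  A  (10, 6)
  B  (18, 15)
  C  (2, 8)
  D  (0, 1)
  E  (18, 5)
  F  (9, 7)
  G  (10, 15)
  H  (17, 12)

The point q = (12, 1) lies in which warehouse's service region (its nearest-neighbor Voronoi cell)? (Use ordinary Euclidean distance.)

Squared Euclidean distances:
|qA|² = 4 + 25 = 29
|qB|² = 36 + 196 = 232
|qC|² = 100 + 49 = 149
|qD|² = 144 + 0 = 144
|qE|² = 36 + 16 = 52
|qF|² = 9 + 36 = 45
|qG|² = 4 + 196 = 200
|qH|² = 25 + 121 = 146
Minimum is at A.

A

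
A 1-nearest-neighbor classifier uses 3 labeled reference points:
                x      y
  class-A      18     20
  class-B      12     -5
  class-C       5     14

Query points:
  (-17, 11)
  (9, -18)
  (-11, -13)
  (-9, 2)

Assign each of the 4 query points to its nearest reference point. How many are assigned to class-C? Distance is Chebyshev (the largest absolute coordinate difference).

(-17, 11) — d to each: class-A:35, class-B:29, class-C:22 → nearest is class-C
(9, -18) — d to each: class-A:38, class-B:13, class-C:32 → nearest is class-B
(-11, -13) — d to each: class-A:33, class-B:23, class-C:27 → nearest is class-B
(-9, 2) — d to each: class-A:27, class-B:21, class-C:14 → nearest is class-C
2 of the 4 points have class-C as nearest.

2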